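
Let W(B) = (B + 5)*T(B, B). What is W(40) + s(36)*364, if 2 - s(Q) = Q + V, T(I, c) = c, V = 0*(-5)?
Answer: -10576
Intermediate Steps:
V = 0
s(Q) = 2 - Q (s(Q) = 2 - (Q + 0) = 2 - Q)
W(B) = B*(5 + B) (W(B) = (B + 5)*B = (5 + B)*B = B*(5 + B))
W(40) + s(36)*364 = 40*(5 + 40) + (2 - 1*36)*364 = 40*45 + (2 - 36)*364 = 1800 - 34*364 = 1800 - 12376 = -10576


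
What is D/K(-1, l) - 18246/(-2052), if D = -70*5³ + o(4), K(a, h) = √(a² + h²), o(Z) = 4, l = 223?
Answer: 3041/342 - 4373*√49730/24865 ≈ -30.328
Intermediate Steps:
D = -8746 (D = -70*5³ + 4 = -70*125 + 4 = -8750 + 4 = -8746)
D/K(-1, l) - 18246/(-2052) = -8746/√((-1)² + 223²) - 18246/(-2052) = -8746/√(1 + 49729) - 18246*(-1/2052) = -8746*√49730/49730 + 3041/342 = -4373*√49730/24865 + 3041/342 = 3041/342 - 4373*√49730/24865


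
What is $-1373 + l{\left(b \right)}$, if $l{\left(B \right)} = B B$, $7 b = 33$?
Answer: $- \frac{66188}{49} \approx -1350.8$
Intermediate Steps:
$b = \frac{33}{7}$ ($b = \frac{1}{7} \cdot 33 = \frac{33}{7} \approx 4.7143$)
$l{\left(B \right)} = B^{2}$
$-1373 + l{\left(b \right)} = -1373 + \left(\frac{33}{7}\right)^{2} = -1373 + \frac{1089}{49} = - \frac{66188}{49}$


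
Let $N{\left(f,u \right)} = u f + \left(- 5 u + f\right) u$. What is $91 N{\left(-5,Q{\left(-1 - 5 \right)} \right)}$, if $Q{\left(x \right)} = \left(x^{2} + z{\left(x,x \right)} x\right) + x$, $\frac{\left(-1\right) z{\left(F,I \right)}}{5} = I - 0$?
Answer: $-10101000$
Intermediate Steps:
$z{\left(F,I \right)} = - 5 I$ ($z{\left(F,I \right)} = - 5 \left(I - 0\right) = - 5 \left(I + 0\right) = - 5 I$)
$Q{\left(x \right)} = x - 4 x^{2}$ ($Q{\left(x \right)} = \left(x^{2} + - 5 x x\right) + x = \left(x^{2} - 5 x^{2}\right) + x = - 4 x^{2} + x = x - 4 x^{2}$)
$N{\left(f,u \right)} = f u + u \left(f - 5 u\right)$ ($N{\left(f,u \right)} = f u + \left(f - 5 u\right) u = f u + u \left(f - 5 u\right)$)
$91 N{\left(-5,Q{\left(-1 - 5 \right)} \right)} = 91 \left(-1 - 5\right) \left(1 - 4 \left(-1 - 5\right)\right) \left(- 5 \left(-1 - 5\right) \left(1 - 4 \left(-1 - 5\right)\right) + 2 \left(-5\right)\right) = 91 - 6 \left(1 - -24\right) \left(- 5 \left(- 6 \left(1 - -24\right)\right) - 10\right) = 91 - 6 \left(1 + 24\right) \left(- 5 \left(- 6 \left(1 + 24\right)\right) - 10\right) = 91 \left(-6\right) 25 \left(- 5 \left(\left(-6\right) 25\right) - 10\right) = 91 \left(- 150 \left(\left(-5\right) \left(-150\right) - 10\right)\right) = 91 \left(- 150 \left(750 - 10\right)\right) = 91 \left(\left(-150\right) 740\right) = 91 \left(-111000\right) = -10101000$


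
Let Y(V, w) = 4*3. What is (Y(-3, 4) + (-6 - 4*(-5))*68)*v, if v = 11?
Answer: 10604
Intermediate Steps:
Y(V, w) = 12
(Y(-3, 4) + (-6 - 4*(-5))*68)*v = (12 + (-6 - 4*(-5))*68)*11 = (12 + (-6 + 20)*68)*11 = (12 + 14*68)*11 = (12 + 952)*11 = 964*11 = 10604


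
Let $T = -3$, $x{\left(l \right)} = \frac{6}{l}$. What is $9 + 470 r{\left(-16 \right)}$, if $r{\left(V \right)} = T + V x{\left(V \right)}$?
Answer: $1419$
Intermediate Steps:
$r{\left(V \right)} = 3$ ($r{\left(V \right)} = -3 + V \frac{6}{V} = -3 + 6 = 3$)
$9 + 470 r{\left(-16 \right)} = 9 + 470 \cdot 3 = 9 + 1410 = 1419$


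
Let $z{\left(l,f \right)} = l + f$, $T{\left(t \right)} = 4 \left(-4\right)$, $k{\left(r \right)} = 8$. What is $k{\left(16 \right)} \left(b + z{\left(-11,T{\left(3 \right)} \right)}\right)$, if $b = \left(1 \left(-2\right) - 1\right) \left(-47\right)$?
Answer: $912$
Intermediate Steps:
$T{\left(t \right)} = -16$
$b = 141$ ($b = \left(-2 - 1\right) \left(-47\right) = \left(-3\right) \left(-47\right) = 141$)
$z{\left(l,f \right)} = f + l$
$k{\left(16 \right)} \left(b + z{\left(-11,T{\left(3 \right)} \right)}\right) = 8 \left(141 - 27\right) = 8 \cdot 114 = 912$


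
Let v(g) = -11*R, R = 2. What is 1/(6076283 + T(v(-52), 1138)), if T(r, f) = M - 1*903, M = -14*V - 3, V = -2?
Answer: 1/6075405 ≈ 1.6460e-7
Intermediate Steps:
v(g) = -22 (v(g) = -11*2 = -22)
M = 25 (M = -14*(-2) - 3 = 28 - 3 = 25)
T(r, f) = -878 (T(r, f) = 25 - 1*903 = 25 - 903 = -878)
1/(6076283 + T(v(-52), 1138)) = 1/(6076283 - 878) = 1/6075405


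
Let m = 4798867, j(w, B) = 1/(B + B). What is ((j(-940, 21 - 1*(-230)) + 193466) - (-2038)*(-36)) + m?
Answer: 2469320431/502 ≈ 4.9190e+6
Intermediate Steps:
j(w, B) = 1/(2*B)
((j(-940, 21 - 1*(-230)) + 193466) - (-2038)*(-36)) + m = ((1/(2*(21 - 1*(-230))) + 193466) - (-2038)*(-36)) + 4798867 = ((1/(2*(21 + 230)) + 193466) - 1*73368) + 4798867 = (((½)/251 + 193466) - 73368) + 4798867 = (((½)*(1/251) + 193466) - 73368) + 4798867 = ((1/502 + 193466) - 73368) + 4798867 = (97119933/502 - 73368) + 4798867 = 60289197/502 + 4798867 = 2469320431/502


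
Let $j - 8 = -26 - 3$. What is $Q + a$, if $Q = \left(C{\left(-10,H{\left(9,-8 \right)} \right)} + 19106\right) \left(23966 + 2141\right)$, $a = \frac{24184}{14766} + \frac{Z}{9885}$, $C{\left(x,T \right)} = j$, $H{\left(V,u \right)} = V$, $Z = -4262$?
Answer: $\frac{4040323756879311}{8108995} \approx 4.9825 \cdot 10^{8}$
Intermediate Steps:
$j = -21$ ($j = 8 - 29 = -21$)
$C{\left(x,T \right)} = -21$
$a = \frac{9784786}{8108995}$ ($a = \frac{24184}{14766} - \frac{4262}{9885} = 24184 \cdot \frac{1}{14766} - \frac{4262}{9885} = \frac{12092}{7383} - \frac{4262}{9885} = \frac{9784786}{8108995} \approx 1.2067$)
$Q = 498252095$ ($Q = \left(-21 + 19106\right) \left(23966 + 2141\right) = 19085 \cdot 26107 = 498252095$)
$Q + a = 498252095 + \frac{9784786}{8108995} = \frac{4040323756879311}{8108995}$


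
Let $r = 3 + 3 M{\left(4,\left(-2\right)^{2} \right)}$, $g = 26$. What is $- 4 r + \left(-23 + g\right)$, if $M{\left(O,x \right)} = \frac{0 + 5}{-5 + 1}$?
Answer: $6$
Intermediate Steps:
$M{\left(O,x \right)} = - \frac{5}{4}$ ($M{\left(O,x \right)} = \frac{5}{-4} = 5 \left(- \frac{1}{4}\right) = - \frac{5}{4}$)
$r = - \frac{3}{4}$ ($r = 3 + 3 \left(- \frac{5}{4}\right) = 3 - \frac{15}{4} = - \frac{3}{4} \approx -0.75$)
$- 4 r + \left(-23 + g\right) = \left(-4\right) \left(- \frac{3}{4}\right) + \left(-23 + 26\right) = 3 + 3 = 6$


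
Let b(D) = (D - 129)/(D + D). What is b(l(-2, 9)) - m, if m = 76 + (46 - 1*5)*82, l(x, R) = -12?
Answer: -27457/8 ≈ -3432.1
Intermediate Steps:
b(D) = (-129 + D)/(2*D) (b(D) = (-129 + D)/((2*D)) = (-129 + D)*(1/(2*D)) = (-129 + D)/(2*D))
m = 3438 (m = 76 + (46 - 5)*82 = 76 + 41*82 = 76 + 3362 = 3438)
b(l(-2, 9)) - m = (½)*(-129 - 12)/(-12) - 1*3438 = (½)*(-1/12)*(-141) - 3438 = 47/8 - 3438 = -27457/8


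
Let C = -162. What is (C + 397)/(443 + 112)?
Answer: 47/111 ≈ 0.42342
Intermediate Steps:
(C + 397)/(443 + 112) = (-162 + 397)/(443 + 112) = 235/555 = 235*(1/555) = 47/111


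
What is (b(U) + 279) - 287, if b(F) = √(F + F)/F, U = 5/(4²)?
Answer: -8 + 4*√10/5 ≈ -5.4702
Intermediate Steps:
U = 5/16 ≈ 0.31250
b(F) = √2/√F (b(F) = √(2*F)/F = (√2*√F)/F = √2/√F)
(b(U) + 279) - 287 = (√2/√(5/16) + 279) - 287 = (√2*(4*√5/5) + 279) - 287 = (4*√10/5 + 279) - 287 = (279 + 4*√10/5) - 287 = -8 + 4*√10/5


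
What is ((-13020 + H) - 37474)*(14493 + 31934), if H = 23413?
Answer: -1257289587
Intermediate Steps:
((-13020 + H) - 37474)*(14493 + 31934) = ((-13020 + 23413) - 37474)*(14493 + 31934) = (10393 - 37474)*46427 = -27081*46427 = -1257289587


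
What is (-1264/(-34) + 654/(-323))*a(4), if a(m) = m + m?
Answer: 90832/323 ≈ 281.21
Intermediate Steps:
a(m) = 2*m
(-1264/(-34) + 654/(-323))*a(4) = (-1264/(-34) + 654/(-323))*(2*4) = (-1264*(-1/34) + 654*(-1/323))*8 = (632/17 - 654/323)*8 = (11354/323)*8 = 90832/323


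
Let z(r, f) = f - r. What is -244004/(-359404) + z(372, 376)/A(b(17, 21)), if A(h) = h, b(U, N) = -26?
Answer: 613311/1168063 ≈ 0.52507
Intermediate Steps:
-244004/(-359404) + z(372, 376)/A(b(17, 21)) = -244004/(-359404) + (376 - 1*372)/(-26) = -244004*(-1/359404) + (376 - 372)*(-1/26) = 61001/89851 + 4*(-1/26) = 61001/89851 - 2/13 = 613311/1168063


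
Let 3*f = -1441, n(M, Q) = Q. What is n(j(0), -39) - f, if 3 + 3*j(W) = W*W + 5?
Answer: 1324/3 ≈ 441.33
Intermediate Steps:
j(W) = ⅔ + W²/3 (j(W) = -1 + (W*W + 5)/3 = -1 + (W² + 5)/3 = -1 + (5 + W²)/3 = -1 + (5/3 + W²/3) = ⅔ + W²/3)
f = -1441/3 (f = (⅓)*(-1441) = -1441/3 ≈ -480.33)
n(j(0), -39) - f = -39 - 1*(-1441/3) = -39 + 1441/3 = 1324/3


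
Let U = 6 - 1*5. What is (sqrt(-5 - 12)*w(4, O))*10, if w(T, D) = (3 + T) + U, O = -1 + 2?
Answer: 80*I*sqrt(17) ≈ 329.85*I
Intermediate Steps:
U = 1 (U = 6 - 5 = 1)
O = 1
w(T, D) = 4 + T (w(T, D) = (3 + T) + 1 = 4 + T)
(sqrt(-5 - 12)*w(4, O))*10 = (sqrt(-5 - 12)*(4 + 4))*10 = (sqrt(-17)*8)*10 = ((I*sqrt(17))*8)*10 = (8*I*sqrt(17))*10 = 80*I*sqrt(17)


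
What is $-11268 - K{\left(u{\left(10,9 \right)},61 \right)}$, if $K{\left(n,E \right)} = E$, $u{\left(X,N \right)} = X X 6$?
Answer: $-11329$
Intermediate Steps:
$u{\left(X,N \right)} = 6 X^{2}$ ($u{\left(X,N \right)} = X^{2} \cdot 6 = 6 X^{2}$)
$-11268 - K{\left(u{\left(10,9 \right)},61 \right)} = -11268 - 61 = -11329$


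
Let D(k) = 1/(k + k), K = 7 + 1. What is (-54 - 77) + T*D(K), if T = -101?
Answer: -2197/16 ≈ -137.31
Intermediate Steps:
K = 8
D(k) = 1/(2*k)
(-54 - 77) + T*D(K) = (-54 - 77) - 101/(2*8) = -131 - 101/(2*8) = -131 - 101*1/16 = -131 - 101/16 = -2197/16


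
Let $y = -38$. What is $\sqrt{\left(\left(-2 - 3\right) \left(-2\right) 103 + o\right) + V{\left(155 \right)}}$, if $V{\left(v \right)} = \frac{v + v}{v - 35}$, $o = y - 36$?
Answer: $\frac{\sqrt{34509}}{6} \approx 30.961$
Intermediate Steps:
$o = -74$ ($o = -38 - 36 = -74$)
$V{\left(v \right)} = \frac{2 v}{-35 + v}$
$\sqrt{\left(\left(-2 - 3\right) \left(-2\right) 103 + o\right) + V{\left(155 \right)}} = \sqrt{\left(\left(-2 - 3\right) \left(-2\right) 103 - 74\right) + 2 \cdot 155 \frac{1}{-35 + 155}} = \sqrt{\left(\left(-5\right) \left(-2\right) 103 - 74\right) + 2 \cdot 155 \cdot \frac{1}{120}} = \sqrt{\left(10 \cdot 103 - 74\right) + 2 \cdot 155 \cdot \frac{1}{120}} = \sqrt{\left(1030 - 74\right) + \frac{31}{12}} = \sqrt{956 + \frac{31}{12}} = \sqrt{\frac{11503}{12}} = \frac{\sqrt{34509}}{6}$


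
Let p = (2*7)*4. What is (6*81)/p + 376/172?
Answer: 13081/1204 ≈ 10.865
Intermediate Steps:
p = 56 (p = 14*4 = 56)
(6*81)/p + 376/172 = (6*81)/56 + 376/172 = 486*(1/56) + 376*(1/172) = 243/28 + 94/43 = 13081/1204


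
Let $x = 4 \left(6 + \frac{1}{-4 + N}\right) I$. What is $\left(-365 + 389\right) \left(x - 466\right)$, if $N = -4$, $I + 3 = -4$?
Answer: $-15132$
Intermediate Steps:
$I = -7$ ($I = -3 - 4 = -7$)
$x = - \frac{329}{2}$ ($x = 4 \left(6 + \frac{1}{-4 - 4}\right) \left(-7\right) = 4 \left(6 + \frac{1}{-8}\right) \left(-7\right) = 4 \left(6 - \frac{1}{8}\right) \left(-7\right) = 4 \cdot \frac{47}{8} \left(-7\right) = 4 \left(- \frac{329}{8}\right) = - \frac{329}{2} \approx -164.5$)
$\left(-365 + 389\right) \left(x - 466\right) = \left(-365 + 389\right) \left(- \frac{329}{2} - 466\right) = 24 \left(- \frac{1261}{2}\right) = -15132$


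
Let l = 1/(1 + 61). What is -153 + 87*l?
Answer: -9399/62 ≈ -151.60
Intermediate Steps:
l = 1/62 ≈ 0.016129
-153 + 87*l = -153 + 87*(1/62) = -153 + 87/62 = -9399/62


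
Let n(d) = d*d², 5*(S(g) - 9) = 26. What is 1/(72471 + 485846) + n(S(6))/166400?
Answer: 199848595787/11612993600000 ≈ 0.017209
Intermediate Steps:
S(g) = 71/5 (S(g) = 9 + (⅕)*26 = 9 + 26/5 = 71/5)
n(d) = d³
1/(72471 + 485846) + n(S(6))/166400 = 1/(72471 + 485846) + (71/5)³/166400 = 1/558317 + (357911/125)*(1/166400) = 1/558317 + 357911/20800000 = 199848595787/11612993600000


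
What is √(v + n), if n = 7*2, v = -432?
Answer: I*√418 ≈ 20.445*I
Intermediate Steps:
n = 14
√(v + n) = √(-432 + 14) = √(-418) = I*√418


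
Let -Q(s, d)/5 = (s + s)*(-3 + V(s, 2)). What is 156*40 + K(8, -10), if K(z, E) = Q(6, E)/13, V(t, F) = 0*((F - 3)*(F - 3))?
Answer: 81300/13 ≈ 6253.8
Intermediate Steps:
V(t, F) = 0 (V(t, F) = 0*((-3 + F)*(-3 + F)) = 0*(-3 + F)**2 = 0)
Q(s, d) = 30*s (Q(s, d) = -5*(s + s)*(-3 + 0) = -5*2*s*(-3) = -(-30)*s = 30*s)
K(z, E) = 180/13 (K(z, E) = (30*6)/13 = 180*(1/13) = 180/13)
156*40 + K(8, -10) = 156*40 + 180/13 = 6240 + 180/13 = 81300/13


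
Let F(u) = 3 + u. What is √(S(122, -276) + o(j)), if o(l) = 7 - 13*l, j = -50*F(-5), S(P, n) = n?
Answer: I*√1569 ≈ 39.611*I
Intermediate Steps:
j = 100 (j = -50*(3 - 5) = -50*(-2) = 100)
√(S(122, -276) + o(j)) = √(-276 + (7 - 13*100)) = √(-276 + (7 - 1300)) = √(-276 - 1293) = √(-1569) = I*√1569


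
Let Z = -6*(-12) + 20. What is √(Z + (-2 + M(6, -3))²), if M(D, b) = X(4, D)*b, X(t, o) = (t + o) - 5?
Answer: √381 ≈ 19.519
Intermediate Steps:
X(t, o) = -5 + o + t (X(t, o) = (o + t) - 5 = -5 + o + t)
Z = 92 (Z = 72 + 20 = 92)
M(D, b) = b*(-1 + D) (M(D, b) = (-5 + D + 4)*b = (-1 + D)*b = b*(-1 + D))
√(Z + (-2 + M(6, -3))²) = √(92 + (-2 - 3*(-1 + 6))²) = √(92 + (-2 - 3*5)²) = √(92 + (-2 - 15)²) = √(92 + (-17)²) = √(92 + 289) = √381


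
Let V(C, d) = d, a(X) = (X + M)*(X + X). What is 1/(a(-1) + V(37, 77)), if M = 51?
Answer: -1/23 ≈ -0.043478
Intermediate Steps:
a(X) = 2*X*(51 + X) (a(X) = (X + 51)*(X + X) = (51 + X)*(2*X) = 2*X*(51 + X))
1/(a(-1) + V(37, 77)) = 1/(2*(-1)*(51 - 1) + 77) = 1/(2*(-1)*50 + 77) = 1/(-100 + 77) = 1/(-23) = -1/23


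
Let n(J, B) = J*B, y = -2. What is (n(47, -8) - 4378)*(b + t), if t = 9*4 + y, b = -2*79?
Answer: 589496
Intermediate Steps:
b = -158
n(J, B) = B*J
t = 34 (t = 9*4 - 2 = 36 - 2 = 34)
(n(47, -8) - 4378)*(b + t) = (-8*47 - 4378)*(-158 + 34) = (-376 - 4378)*(-124) = -4754*(-124) = 589496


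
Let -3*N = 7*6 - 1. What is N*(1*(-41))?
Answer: 1681/3 ≈ 560.33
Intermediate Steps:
N = -41/3 (N = -(7*6 - 1)/3 = -(42 - 1)/3 = -1/3*41 = -41/3 ≈ -13.667)
N*(1*(-41)) = -41*(-41)/3 = -41/3*(-41) = 1681/3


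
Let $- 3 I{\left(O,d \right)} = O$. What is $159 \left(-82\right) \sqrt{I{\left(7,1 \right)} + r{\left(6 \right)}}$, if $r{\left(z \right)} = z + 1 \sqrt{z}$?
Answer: $- 4346 \sqrt{33 + 9 \sqrt{6}} \approx -32244.0$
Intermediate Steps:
$r{\left(z \right)} = z + \sqrt{z}$
$I{\left(O,d \right)} = - \frac{O}{3}$
$159 \left(-82\right) \sqrt{I{\left(7,1 \right)} + r{\left(6 \right)}} = 159 \left(-82\right) \sqrt{\left(- \frac{1}{3}\right) 7 + \left(6 + \sqrt{6}\right)} = - 13038 \sqrt{- \frac{7}{3} + \left(6 + \sqrt{6}\right)} = - 13038 \sqrt{\frac{11}{3} + \sqrt{6}}$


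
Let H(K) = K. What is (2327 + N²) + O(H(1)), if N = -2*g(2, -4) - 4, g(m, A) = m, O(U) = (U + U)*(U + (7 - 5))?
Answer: 2397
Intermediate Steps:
O(U) = 2*U*(2 + U) (O(U) = (2*U)*(U + 2) = (2*U)*(2 + U) = 2*U*(2 + U))
N = -8 (N = -2*2 - 4 = -4 - 4 = -8)
(2327 + N²) + O(H(1)) = (2327 + (-8)²) + 2*1*(2 + 1) = (2327 + 64) + 2*1*3 = 2391 + 6 = 2397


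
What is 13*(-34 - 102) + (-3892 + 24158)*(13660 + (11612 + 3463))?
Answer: 582341742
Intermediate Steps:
13*(-34 - 102) + (-3892 + 24158)*(13660 + (11612 + 3463)) = 13*(-136) + 20266*(13660 + 15075) = -1768 + 20266*28735 = -1768 + 582343510 = 582341742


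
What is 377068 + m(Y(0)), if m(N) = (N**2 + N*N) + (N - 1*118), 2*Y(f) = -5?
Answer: 376960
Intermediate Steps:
Y(f) = -5/2 (Y(f) = (1/2)*(-5) = -5/2)
m(N) = -118 + N + 2*N**2 (m(N) = (N**2 + N**2) + (N - 118) = 2*N**2 + (-118 + N) = -118 + N + 2*N**2)
377068 + m(Y(0)) = 377068 + (-118 - 5/2 + 2*(-5/2)**2) = 377068 + (-118 - 5/2 + 2*(25/4)) = 377068 + (-118 - 5/2 + 25/2) = 377068 - 108 = 376960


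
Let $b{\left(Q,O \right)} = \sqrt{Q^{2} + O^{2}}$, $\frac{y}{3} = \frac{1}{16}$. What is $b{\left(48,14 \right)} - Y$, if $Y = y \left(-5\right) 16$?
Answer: $65$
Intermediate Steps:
$y = \frac{3}{16} \approx 0.1875$
$b{\left(Q,O \right)} = \sqrt{O^{2} + Q^{2}}$
$Y = -15$ ($Y = \frac{3}{16} \left(-5\right) 16 = \left(- \frac{15}{16}\right) 16 = -15$)
$b{\left(48,14 \right)} - Y = \sqrt{14^{2} + 48^{2}} - -15 = \sqrt{196 + 2304} + 15 = \sqrt{2500} + 15 = 50 + 15 = 65$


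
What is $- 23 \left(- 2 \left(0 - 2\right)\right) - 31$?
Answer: $-123$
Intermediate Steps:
$- 23 \left(- 2 \left(0 - 2\right)\right) - 31 = - 23 \left(\left(-2\right) \left(-2\right)\right) - 31 = \left(-23\right) 4 - 31 = -92 - 31 = -123$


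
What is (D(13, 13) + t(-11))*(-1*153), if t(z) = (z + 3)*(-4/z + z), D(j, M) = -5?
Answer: -134793/11 ≈ -12254.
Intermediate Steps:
t(z) = (3 + z)*(z - 4/z)
(D(13, 13) + t(-11))*(-1*153) = (-5 + (-4 + (-11)**2 - 12/(-11) + 3*(-11)))*(-1*153) = (-5 + (-4 + 121 - 12*(-1/11) - 33))*(-153) = (-5 + (-4 + 121 + 12/11 - 33))*(-153) = (-5 + 936/11)*(-153) = (881/11)*(-153) = -134793/11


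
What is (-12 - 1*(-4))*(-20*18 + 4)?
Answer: 2848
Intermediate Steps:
(-12 - 1*(-4))*(-20*18 + 4) = (-12 + 4)*(-360 + 4) = -8*(-356) = 2848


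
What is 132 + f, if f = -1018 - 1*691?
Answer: -1577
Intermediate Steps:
f = -1709 (f = -1018 - 691 = -1709)
132 + f = 132 - 1709 = -1577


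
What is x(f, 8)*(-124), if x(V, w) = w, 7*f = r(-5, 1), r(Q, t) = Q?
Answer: -992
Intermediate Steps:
f = -5/7 (f = (1/7)*(-5) = -5/7 ≈ -0.71429)
x(f, 8)*(-124) = 8*(-124) = -992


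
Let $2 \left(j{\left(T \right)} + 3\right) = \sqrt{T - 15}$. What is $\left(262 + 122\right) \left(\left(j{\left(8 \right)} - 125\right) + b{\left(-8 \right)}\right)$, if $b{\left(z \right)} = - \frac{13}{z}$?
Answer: $-48528 + 192 i \sqrt{7} \approx -48528.0 + 507.98 i$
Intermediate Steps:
$j{\left(T \right)} = -3 + \frac{\sqrt{-15 + T}}{2}$ ($j{\left(T \right)} = -3 + \frac{\sqrt{T - 15}}{2} = -3 + \frac{\sqrt{-15 + T}}{2}$)
$\left(262 + 122\right) \left(\left(j{\left(8 \right)} - 125\right) + b{\left(-8 \right)}\right) = \left(262 + 122\right) \left(\left(\left(-3 + \frac{\sqrt{-15 + 8}}{2}\right) - 125\right) - \frac{13}{-8}\right) = 384 \left(\left(\left(-3 + \frac{\sqrt{-7}}{2}\right) - 125\right) - - \frac{13}{8}\right) = 384 \left(\left(\left(-3 + \frac{i \sqrt{7}}{2}\right) - 125\right) + \frac{13}{8}\right) = 384 \left(\left(-128 + \frac{i \sqrt{7}}{2}\right) + \frac{13}{8}\right) = 384 \left(- \frac{1011}{8} + \frac{i \sqrt{7}}{2}\right) = -48528 + 192 i \sqrt{7}$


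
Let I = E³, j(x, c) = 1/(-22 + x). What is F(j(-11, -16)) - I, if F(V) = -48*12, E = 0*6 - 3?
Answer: -549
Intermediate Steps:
E = -3 (E = 0 - 3 = -3)
I = -27 (I = (-3)³ = -27)
F(V) = -576
F(j(-11, -16)) - I = -576 - 1*(-27) = -576 + 27 = -549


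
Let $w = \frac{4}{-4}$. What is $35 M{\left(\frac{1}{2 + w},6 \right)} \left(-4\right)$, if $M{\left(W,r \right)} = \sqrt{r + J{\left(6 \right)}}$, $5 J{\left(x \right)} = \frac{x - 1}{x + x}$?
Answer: $- \frac{70 \sqrt{219}}{3} \approx -345.3$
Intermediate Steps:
$J{\left(x \right)} = \frac{-1 + x}{10 x}$ ($J{\left(x \right)} = \frac{\left(x - 1\right) \frac{1}{x + x}}{5} = \frac{\left(-1 + x\right) \frac{1}{2 x}}{5} = \frac{\frac{1}{2} \frac{1}{x} \left(-1 + x\right)}{5} = \frac{-1 + x}{10 x}$)
$w = -1$ ($w = 4 \left(- \frac{1}{4}\right) = -1$)
$M{\left(W,r \right)} = \sqrt{\frac{1}{12} + r}$ ($M{\left(W,r \right)} = \sqrt{r + \frac{-1 + 6}{10 \cdot 6}} = \sqrt{r + \frac{1}{10} \cdot \frac{1}{6} \cdot 5} = \sqrt{r + \frac{1}{12}} = \sqrt{\frac{1}{12} + r}$)
$35 M{\left(\frac{1}{2 + w},6 \right)} \left(-4\right) = 35 \frac{\sqrt{3 + 36 \cdot 6}}{6} \left(-4\right) = 35 \frac{\sqrt{3 + 216}}{6} \left(-4\right) = 35 \frac{\sqrt{219}}{6} \left(-4\right) = \frac{35 \sqrt{219}}{6} \left(-4\right) = - \frac{70 \sqrt{219}}{3}$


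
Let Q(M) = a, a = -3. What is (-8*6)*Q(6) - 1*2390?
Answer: -2246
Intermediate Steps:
Q(M) = -3
(-8*6)*Q(6) - 1*2390 = -8*6*(-3) - 1*2390 = -48*(-3) - 2390 = 144 - 2390 = -2246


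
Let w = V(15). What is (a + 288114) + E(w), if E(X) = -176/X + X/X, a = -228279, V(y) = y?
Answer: 897364/15 ≈ 59824.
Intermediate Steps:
w = 15
E(X) = 1 - 176/X (E(X) = -176/X + 1 = 1 - 176/X)
(a + 288114) + E(w) = (-228279 + 288114) + (-176 + 15)/15 = 59835 + (1/15)*(-161) = 59835 - 161/15 = 897364/15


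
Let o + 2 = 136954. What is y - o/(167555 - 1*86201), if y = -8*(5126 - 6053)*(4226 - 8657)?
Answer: -1336658328868/40677 ≈ -3.2860e+7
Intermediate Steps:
o = 136952 (o = -2 + 136954 = 136952)
y = -32860296 (y = -(-7416)*(-4431) = -8*4107537 = -32860296)
y - o/(167555 - 1*86201) = -32860296 - 136952/(167555 - 1*86201) = -32860296 - 136952/(167555 - 86201) = -32860296 - 136952/81354 = -32860296 - 1*68476/40677 = -32860296 - 68476/40677 = -1336658328868/40677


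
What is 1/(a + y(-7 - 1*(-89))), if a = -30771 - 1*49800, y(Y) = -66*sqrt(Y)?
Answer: -26857/2163776283 + 22*sqrt(82)/2163776283 ≈ -1.2320e-5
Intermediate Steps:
a = -80571 (a = -30771 - 49800 = -80571)
1/(a + y(-7 - 1*(-89))) = 1/(-80571 - 66*sqrt(-7 - 1*(-89))) = 1/(-80571 - 66*sqrt(-7 + 89)) = 1/(-80571 - 66*sqrt(82))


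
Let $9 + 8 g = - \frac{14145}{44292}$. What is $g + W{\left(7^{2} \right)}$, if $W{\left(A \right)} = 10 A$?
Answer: $\frac{57737289}{118112} \approx 488.83$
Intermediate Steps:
$g = - \frac{137591}{118112}$ ($g = - \frac{9}{8} + \frac{\left(-14145\right) \frac{1}{44292}}{8} = - \frac{9}{8} + \frac{1}{8} \left(- \frac{4715}{14764}\right) = - \frac{9}{8} - \frac{4715}{118112} = - \frac{137591}{118112} \approx -1.1649$)
$g + W{\left(7^{2} \right)} = - \frac{137591}{118112} + 10 \cdot 7^{2} = - \frac{137591}{118112} + 10 \cdot 49 = - \frac{137591}{118112} + 490 = \frac{57737289}{118112}$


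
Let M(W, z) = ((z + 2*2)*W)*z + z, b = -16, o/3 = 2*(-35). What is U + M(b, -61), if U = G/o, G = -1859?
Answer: -11693671/210 ≈ -55684.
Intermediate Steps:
o = -210 (o = 3*(2*(-35)) = 3*(-70) = -210)
U = 1859/210 (U = -1859/(-210) = -1859*(-1/210) = 1859/210 ≈ 8.8524)
M(W, z) = z + W*z*(4 + z) (M(W, z) = ((z + 4)*W)*z + z = ((4 + z)*W)*z + z = (W*(4 + z))*z + z = W*z*(4 + z) + z = z + W*z*(4 + z))
U + M(b, -61) = 1859/210 - 61*(1 + 4*(-16) - 16*(-61)) = 1859/210 - 61*(1 - 64 + 976) = 1859/210 - 61*913 = 1859/210 - 55693 = -11693671/210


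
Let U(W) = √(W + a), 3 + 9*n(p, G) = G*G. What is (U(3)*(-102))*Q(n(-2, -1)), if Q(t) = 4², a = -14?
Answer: -1632*I*√11 ≈ -5412.7*I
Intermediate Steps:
n(p, G) = -⅓ + G²/9 (n(p, G) = -⅓ + (G*G)/9 = -⅓ + G²/9)
U(W) = √(-14 + W) (U(W) = √(W - 14) = √(-14 + W))
Q(t) = 16
(U(3)*(-102))*Q(n(-2, -1)) = (√(-14 + 3)*(-102))*16 = (√(-11)*(-102))*16 = ((I*√11)*(-102))*16 = -102*I*√11*16 = -1632*I*√11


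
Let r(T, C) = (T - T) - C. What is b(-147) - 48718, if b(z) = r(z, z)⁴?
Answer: 466900163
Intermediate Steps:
r(T, C) = -C (r(T, C) = 0 - C = -C)
b(z) = z⁴ (b(z) = (-z)⁴ = z⁴)
b(-147) - 48718 = (-147)⁴ - 48718 = 466948881 - 48718 = 466900163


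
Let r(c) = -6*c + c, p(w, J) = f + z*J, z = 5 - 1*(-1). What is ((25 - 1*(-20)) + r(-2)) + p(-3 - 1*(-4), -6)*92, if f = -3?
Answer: -3533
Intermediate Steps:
z = 6 (z = 5 + 1 = 6)
p(w, J) = -3 + 6*J
r(c) = -5*c
((25 - 1*(-20)) + r(-2)) + p(-3 - 1*(-4), -6)*92 = ((25 - 1*(-20)) - 5*(-2)) + (-3 + 6*(-6))*92 = ((25 + 20) + 10) + (-3 - 36)*92 = (45 + 10) - 39*92 = 55 - 3588 = -3533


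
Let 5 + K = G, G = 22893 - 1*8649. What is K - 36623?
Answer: -22384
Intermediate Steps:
G = 14244 (G = 22893 - 8649 = 14244)
K = 14239 (K = -5 + 14244 = 14239)
K - 36623 = 14239 - 36623 = -22384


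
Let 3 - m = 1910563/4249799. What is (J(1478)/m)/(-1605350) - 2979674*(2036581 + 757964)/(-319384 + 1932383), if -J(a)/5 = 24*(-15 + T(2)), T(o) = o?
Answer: -7244395639769275461983028/1403318982351126905 ≈ -5.1623e+6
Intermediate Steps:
m = 10838834/4249799 (m = 3 - 1910563/4249799 = 10838834/4249799 ≈ 2.5504)
J(a) = 1560 (J(a) = -120*(-15 + 2) = -120*(-13) = -5*(-312) = 1560)
(J(1478)/m)/(-1605350) - 2979674*(2036581 + 757964)/(-319384 + 1932383) = (1560/(10838834/4249799))/(-1605350) - 2979674*(2036581 + 757964)/(-319384 + 1932383) = (1560*(4249799/10838834))*(-1/1605350) - 2979674/(1612999/2794545) = (3314843220/5419417)*(-1/1605350) - 2979674/(1612999*(1/2794545)) = -331484322/870006108095 - 2979674/1612999/2794545 = -331484322/870006108095 - 2979674*2794545/1612999 = -331484322/870006108095 - 8326833078330/1612999 = -7244395639769275461983028/1403318982351126905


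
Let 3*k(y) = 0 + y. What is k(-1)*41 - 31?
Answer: -134/3 ≈ -44.667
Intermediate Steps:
k(y) = y/3 (k(y) = (0 + y)/3 = y/3)
k(-1)*41 - 31 = ((1/3)*(-1))*41 - 31 = -1/3*41 - 31 = -41/3 - 31 = -134/3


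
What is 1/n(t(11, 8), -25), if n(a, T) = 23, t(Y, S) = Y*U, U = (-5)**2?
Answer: 1/23 ≈ 0.043478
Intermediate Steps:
U = 25
t(Y, S) = 25*Y (t(Y, S) = Y*25 = 25*Y)
1/n(t(11, 8), -25) = 1/23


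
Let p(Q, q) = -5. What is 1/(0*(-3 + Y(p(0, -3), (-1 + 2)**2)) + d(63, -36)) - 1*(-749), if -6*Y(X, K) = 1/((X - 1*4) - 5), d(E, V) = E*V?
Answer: 1698731/2268 ≈ 749.00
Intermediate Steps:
Y(X, K) = -1/(6*(-9 + X)) (Y(X, K) = -1/(6*((X - 1*4) - 5)) = -1/(6*((X - 4) - 5)) = -1/(6*((-4 + X) - 5)) = -1/(6*(-9 + X)))
1/(0*(-3 + Y(p(0, -3), (-1 + 2)**2)) + d(63, -36)) - 1*(-749) = 1/(0*(-3 - 1/(-54 + 6*(-5))) + 63*(-36)) - 1*(-749) = 1/(0*(-3 - 1/(-54 - 30)) - 2268) + 749 = 1/(0*(-3 - 1/(-84)) - 2268) + 749 = 1/(0*(-3 - 1*(-1/84)) - 2268) + 749 = 1/(0*(-3 + 1/84) - 2268) + 749 = 1/(0*(-251/84) - 2268) + 749 = 1/(0 - 2268) + 749 = 1/(-2268) + 749 = -1/2268 + 749 = 1698731/2268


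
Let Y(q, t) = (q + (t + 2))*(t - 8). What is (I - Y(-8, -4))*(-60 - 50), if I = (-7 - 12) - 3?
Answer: 15620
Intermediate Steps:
I = -22 (I = -19 - 3 = -22)
Y(q, t) = (-8 + t)*(2 + q + t) (Y(q, t) = (q + (2 + t))*(-8 + t) = (2 + q + t)*(-8 + t) = (-8 + t)*(2 + q + t))
(I - Y(-8, -4))*(-60 - 50) = (-22 - (-16 + (-4)**2 - 8*(-8) - 6*(-4) - 8*(-4)))*(-60 - 50) = (-22 - (-16 + 16 + 64 + 24 + 32))*(-110) = (-22 - 1*120)*(-110) = (-22 - 120)*(-110) = -142*(-110) = 15620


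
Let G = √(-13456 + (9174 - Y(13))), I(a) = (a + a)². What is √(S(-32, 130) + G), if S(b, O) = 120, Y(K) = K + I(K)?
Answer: √(120 + I*√4971) ≈ 11.384 + 3.0968*I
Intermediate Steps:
I(a) = 4*a² (I(a) = (2*a)² = 4*a²)
Y(K) = K + 4*K²
G = I*√4971 (G = √(-13456 + (9174 - 13*(1 + 4*13))) = √(-13456 + (9174 - 13*(1 + 52))) = √(-13456 + (9174 - 13*53)) = √(-13456 + (9174 - 1*689)) = √(-13456 + (9174 - 689)) = √(-13456 + 8485) = √(-4971) = I*√4971 ≈ 70.505*I)
√(S(-32, 130) + G) = √(120 + I*√4971)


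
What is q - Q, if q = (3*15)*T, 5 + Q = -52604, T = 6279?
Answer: 335164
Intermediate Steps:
Q = -52609 (Q = -5 - 52604 = -52609)
q = 282555 (q = (3*15)*6279 = 45*6279 = 282555)
q - Q = 282555 - 1*(-52609) = 282555 + 52609 = 335164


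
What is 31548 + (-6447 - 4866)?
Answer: 20235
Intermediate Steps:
31548 + (-6447 - 4866) = 31548 - 11313 = 20235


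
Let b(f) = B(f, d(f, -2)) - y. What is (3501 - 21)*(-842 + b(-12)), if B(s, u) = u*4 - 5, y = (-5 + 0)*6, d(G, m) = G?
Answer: -3010200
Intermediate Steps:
y = -30 (y = -5*6 = -30)
B(s, u) = -5 + 4*u (B(s, u) = 4*u - 5 = -5 + 4*u)
b(f) = 25 + 4*f (b(f) = (-5 + 4*f) - 1*(-30) = (-5 + 4*f) + 30 = 25 + 4*f)
(3501 - 21)*(-842 + b(-12)) = (3501 - 21)*(-842 + (25 + 4*(-12))) = 3480*(-842 + (25 - 48)) = 3480*(-842 - 23) = 3480*(-865) = -3010200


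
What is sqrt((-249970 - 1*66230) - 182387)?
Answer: I*sqrt(498587) ≈ 706.11*I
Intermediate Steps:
sqrt((-249970 - 1*66230) - 182387) = sqrt((-249970 - 66230) - 182387) = sqrt(-316200 - 182387) = sqrt(-498587) = I*sqrt(498587)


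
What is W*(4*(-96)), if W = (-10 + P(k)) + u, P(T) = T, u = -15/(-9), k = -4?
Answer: 4736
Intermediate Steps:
u = 5/3 (u = -15*(-⅑) = 5/3 ≈ 1.6667)
W = -37/3 (W = (-10 - 4) + 5/3 = -14 + 5/3 = -37/3 ≈ -12.333)
W*(4*(-96)) = -148*(-96)/3 = -37/3*(-384) = 4736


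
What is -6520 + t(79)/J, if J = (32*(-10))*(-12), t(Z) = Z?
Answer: -25036721/3840 ≈ -6520.0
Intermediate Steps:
J = 3840 (J = -320*(-12) = 3840)
-6520 + t(79)/J = -6520 + 79/3840 = -25036721/3840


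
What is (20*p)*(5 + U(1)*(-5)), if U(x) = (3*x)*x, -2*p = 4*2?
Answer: 800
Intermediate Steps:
p = -4 (p = -2*2 = -½*8 = -4)
U(x) = 3*x²
(20*p)*(5 + U(1)*(-5)) = (20*(-4))*(5 + (3*1²)*(-5)) = -80*(5 + (3*1)*(-5)) = -80*(5 + 3*(-5)) = -80*(5 - 15) = -80*(-10) = 800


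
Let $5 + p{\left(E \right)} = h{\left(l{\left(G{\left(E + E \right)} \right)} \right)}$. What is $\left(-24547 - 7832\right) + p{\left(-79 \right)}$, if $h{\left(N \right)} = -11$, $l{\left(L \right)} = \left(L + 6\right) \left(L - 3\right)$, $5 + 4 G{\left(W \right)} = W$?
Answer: $-32395$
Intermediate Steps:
$G{\left(W \right)} = - \frac{5}{4} + \frac{W}{4}$
$l{\left(L \right)} = \left(-3 + L\right) \left(6 + L\right)$ ($l{\left(L \right)} = \left(6 + L\right) \left(-3 + L\right) = \left(-3 + L\right) \left(6 + L\right)$)
$p{\left(E \right)} = -16$ ($p{\left(E \right)} = -5 - 11 = -16$)
$\left(-24547 - 7832\right) + p{\left(-79 \right)} = \left(-24547 - 7832\right) - 16 = -32379 - 16 = -32395$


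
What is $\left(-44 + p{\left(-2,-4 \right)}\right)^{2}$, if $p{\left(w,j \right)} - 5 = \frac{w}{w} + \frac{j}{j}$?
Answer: $1369$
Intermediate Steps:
$p{\left(w,j \right)} = 7$ ($p{\left(w,j \right)} = 5 + \left(\frac{w}{w} + \frac{j}{j}\right) = 5 + \left(1 + 1\right) = 5 + 2 = 7$)
$\left(-44 + p{\left(-2,-4 \right)}\right)^{2} = \left(-44 + 7\right)^{2} = \left(-37\right)^{2} = 1369$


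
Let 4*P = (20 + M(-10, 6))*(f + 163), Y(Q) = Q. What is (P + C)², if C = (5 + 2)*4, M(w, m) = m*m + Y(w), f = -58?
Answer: 6105841/4 ≈ 1.5265e+6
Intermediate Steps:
M(w, m) = w + m² (M(w, m) = m*m + w = m² + w = w + m²)
C = 28 (C = 7*4 = 28)
P = 2415/2 (P = ((20 + (-10 + 6²))*(-58 + 163))/4 = ((20 + (-10 + 36))*105)/4 = ((20 + 26)*105)/4 = (46*105)/4 = (¼)*4830 = 2415/2 ≈ 1207.5)
(P + C)² = (2415/2 + 28)² = (2471/2)² = 6105841/4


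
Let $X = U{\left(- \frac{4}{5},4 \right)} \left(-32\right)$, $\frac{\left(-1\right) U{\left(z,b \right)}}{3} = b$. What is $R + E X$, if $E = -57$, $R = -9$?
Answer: $-21897$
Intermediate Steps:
$U{\left(z,b \right)} = - 3 b$
$X = 384$ ($X = \left(-3\right) 4 \left(-32\right) = \left(-12\right) \left(-32\right) = 384$)
$R + E X = -9 - 21888 = -21897$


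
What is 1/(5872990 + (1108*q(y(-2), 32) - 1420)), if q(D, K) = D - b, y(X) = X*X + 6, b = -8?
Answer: 1/5891514 ≈ 1.6974e-7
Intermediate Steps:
y(X) = 6 + X**2 (y(X) = X**2 + 6 = 6 + X**2)
q(D, K) = 8 + D (q(D, K) = D - 1*(-8) = D + 8 = 8 + D)
1/(5872990 + (1108*q(y(-2), 32) - 1420)) = 1/(5872990 + (1108*(8 + (6 + (-2)**2)) - 1420)) = 1/(5872990 + (1108*(8 + (6 + 4)) - 1420)) = 1/(5872990 + (1108*(8 + 10) - 1420)) = 1/(5872990 + (1108*18 - 1420)) = 1/(5872990 + (19944 - 1420)) = 1/(5872990 + 18524) = 1/5891514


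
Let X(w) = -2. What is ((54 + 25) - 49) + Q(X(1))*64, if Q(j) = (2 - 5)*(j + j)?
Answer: 798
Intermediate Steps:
Q(j) = -6*j
((54 + 25) - 49) + Q(X(1))*64 = ((54 + 25) - 49) - 6*(-2)*64 = (79 - 49) + 12*64 = 30 + 768 = 798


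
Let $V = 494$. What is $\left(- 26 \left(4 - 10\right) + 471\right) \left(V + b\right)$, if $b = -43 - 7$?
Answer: $278388$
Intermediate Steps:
$b = -50$
$\left(- 26 \left(4 - 10\right) + 471\right) \left(V + b\right) = \left(- 26 \left(4 - 10\right) + 471\right) \left(494 - 50\right) = \left(- 26 \left(4 - 10\right) + 471\right) 444 = \left(\left(-26\right) \left(-6\right) + 471\right) 444 = \left(156 + 471\right) 444 = 627 \cdot 444 = 278388$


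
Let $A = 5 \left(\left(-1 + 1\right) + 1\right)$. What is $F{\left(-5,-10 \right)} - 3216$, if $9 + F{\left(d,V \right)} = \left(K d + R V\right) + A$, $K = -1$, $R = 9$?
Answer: $-3305$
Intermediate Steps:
$A = 5$ ($A = 5 \left(0 + 1\right) = 5 \cdot 1 = 5$)
$F{\left(d,V \right)} = -4 - d + 9 V$ ($F{\left(d,V \right)} = -9 + \left(\left(- d + 9 V\right) + 5\right) = -9 + \left(5 - d + 9 V\right) = -4 - d + 9 V$)
$F{\left(-5,-10 \right)} - 3216 = \left(-4 - -5 + 9 \left(-10\right)\right) - 3216 = \left(-4 + 5 - 90\right) - 3216 = -89 - 3216 = -3305$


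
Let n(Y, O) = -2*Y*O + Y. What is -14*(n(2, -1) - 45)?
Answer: 546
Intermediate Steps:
n(Y, O) = Y - 2*O*Y (n(Y, O) = -2*O*Y + Y = Y - 2*O*Y)
-14*(n(2, -1) - 45) = -14*(2*(1 - 2*(-1)) - 45) = -14*(2*(1 + 2) - 45) = -14*(2*3 - 45) = -14*(6 - 45) = -14*(-39) = -1*(-546) = 546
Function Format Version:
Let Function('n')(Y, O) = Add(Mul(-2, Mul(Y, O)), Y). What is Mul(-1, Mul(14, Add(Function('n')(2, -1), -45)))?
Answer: 546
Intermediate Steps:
Function('n')(Y, O) = Add(Y, Mul(-2, O, Y)) (Function('n')(Y, O) = Add(Mul(-2, Mul(O, Y)), Y) = Add(Mul(-2, O, Y), Y) = Add(Y, Mul(-2, O, Y)))
Mul(-1, Mul(14, Add(Function('n')(2, -1), -45))) = Mul(-1, Mul(14, Add(Mul(2, Add(1, Mul(-2, -1))), -45))) = Mul(-1, Mul(14, Add(Mul(2, Add(1, 2)), -45))) = Mul(-1, Mul(14, Add(Mul(2, 3), -45))) = Mul(-1, Mul(14, Add(6, -45))) = Mul(-1, Mul(14, -39)) = Mul(-1, -546) = 546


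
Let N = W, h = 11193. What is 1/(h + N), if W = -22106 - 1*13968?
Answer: -1/24881 ≈ -4.0191e-5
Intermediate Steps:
W = -36074 (W = -22106 - 13968 = -36074)
N = -36074
1/(h + N) = 1/(11193 - 36074) = 1/(-24881) = -1/24881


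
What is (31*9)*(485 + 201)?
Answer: 191394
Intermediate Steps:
(31*9)*(485 + 201) = 279*686 = 191394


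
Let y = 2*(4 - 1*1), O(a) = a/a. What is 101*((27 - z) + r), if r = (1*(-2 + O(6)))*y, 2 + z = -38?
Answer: 6161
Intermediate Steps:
z = -40 (z = -2 - 38 = -40)
O(a) = 1
y = 6 (y = 2*(4 - 1) = 2*3 = 6)
r = -6 (r = (1*(-2 + 1))*6 = (1*(-1))*6 = -1*6 = -6)
101*((27 - z) + r) = 101*((27 - 1*(-40)) - 6) = 101*((27 + 40) - 6) = 101*(67 - 6) = 101*61 = 6161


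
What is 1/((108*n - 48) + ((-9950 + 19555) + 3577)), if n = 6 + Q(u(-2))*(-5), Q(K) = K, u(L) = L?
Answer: 1/14862 ≈ 6.7286e-5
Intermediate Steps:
n = 16 (n = 6 - 2*(-5) = 6 + 10 = 16)
1/((108*n - 48) + ((-9950 + 19555) + 3577)) = 1/((108*16 - 48) + ((-9950 + 19555) + 3577)) = 1/((1728 - 48) + (9605 + 3577)) = 1/(1680 + 13182) = 1/14862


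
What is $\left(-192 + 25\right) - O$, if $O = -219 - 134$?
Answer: $186$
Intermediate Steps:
$O = -353$ ($O = -219 - 134 = -353$)
$\left(-192 + 25\right) - O = \left(-192 + 25\right) - -353 = -167 + 353 = 186$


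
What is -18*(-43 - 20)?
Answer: 1134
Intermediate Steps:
-18*(-43 - 20) = -18*(-63) = 1134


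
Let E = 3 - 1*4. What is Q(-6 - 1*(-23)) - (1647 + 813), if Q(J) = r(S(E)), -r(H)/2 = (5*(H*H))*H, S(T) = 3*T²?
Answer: -2730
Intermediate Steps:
E = -1 (E = 3 - 4 = -1)
r(H) = -10*H³ (r(H) = -2*5*(H*H)*H = -2*5*H²*H = -10*H³)
Q(J) = -270 (Q(J) = -10*(3*(-1)²)³ = -10*(3*1)³ = -10*3³ = -10*27 = -270)
Q(-6 - 1*(-23)) - (1647 + 813) = -270 - (1647 + 813) = -270 - 1*2460 = -270 - 2460 = -2730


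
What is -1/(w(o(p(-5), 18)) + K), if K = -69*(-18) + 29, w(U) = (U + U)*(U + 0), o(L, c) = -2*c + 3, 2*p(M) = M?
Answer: -1/3449 ≈ -0.00028994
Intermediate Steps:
p(M) = M/2
o(L, c) = 3 - 2*c
w(U) = 2*U² (w(U) = (2*U)*U = 2*U²)
K = 1271 (K = 1242 + 29 = 1271)
-1/(w(o(p(-5), 18)) + K) = -1/(2*(3 - 2*18)² + 1271) = -1/(2*(3 - 36)² + 1271) = -1/(2*(-33)² + 1271) = -1/(2*1089 + 1271) = -1/(2178 + 1271) = -1/3449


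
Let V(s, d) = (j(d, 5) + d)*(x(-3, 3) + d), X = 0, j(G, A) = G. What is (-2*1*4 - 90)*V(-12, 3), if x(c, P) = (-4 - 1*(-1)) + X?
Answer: 0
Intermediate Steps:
x(c, P) = -3 (x(c, P) = (-4 - 1*(-1)) + 0 = (-4 + 1) + 0 = -3 + 0 = -3)
V(s, d) = 2*d*(-3 + d) (V(s, d) = (d + d)*(-3 + d) = (2*d)*(-3 + d) = 2*d*(-3 + d))
(-2*1*4 - 90)*V(-12, 3) = (-2*1*4 - 90)*(2*3*(-3 + 3)) = (-2*4 - 90)*(2*3*0) = (-8 - 90)*0 = -98*0 = 0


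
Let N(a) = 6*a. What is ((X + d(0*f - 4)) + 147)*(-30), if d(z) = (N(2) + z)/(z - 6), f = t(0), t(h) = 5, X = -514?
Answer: 11034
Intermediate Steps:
f = 5
d(z) = (12 + z)/(-6 + z) (d(z) = (6*2 + z)/(z - 6) = (12 + z)/(-6 + z))
((X + d(0*f - 4)) + 147)*(-30) = ((-514 + (12 + (0*5 - 4))/(-6 + (0*5 - 4))) + 147)*(-30) = ((-514 + (12 + (0 - 4))/(-6 + (0 - 4))) + 147)*(-30) = ((-514 + (12 - 4)/(-6 - 4)) + 147)*(-30) = ((-514 + 8/(-10)) + 147)*(-30) = ((-514 - ⅒*8) + 147)*(-30) = ((-514 - ⅘) + 147)*(-30) = (-2574/5 + 147)*(-30) = -1839/5*(-30) = 11034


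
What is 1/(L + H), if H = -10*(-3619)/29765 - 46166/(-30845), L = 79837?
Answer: 183620285/14660190775853 ≈ 1.2525e-5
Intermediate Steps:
H = 498082308/183620285 (H = 36190*(1/29765) - 46166*(-1/30845) = 7238/5953 + 46166/30845 = 498082308/183620285 ≈ 2.7126)
1/(L + H) = 1/(79837 + 498082308/183620285) = 1/(14660190775853/183620285) = 183620285/14660190775853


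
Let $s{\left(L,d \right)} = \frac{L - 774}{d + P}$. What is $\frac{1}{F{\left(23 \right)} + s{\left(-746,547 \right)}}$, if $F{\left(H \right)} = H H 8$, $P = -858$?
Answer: $\frac{311}{1317672} \approx 0.00023602$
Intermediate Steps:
$F{\left(H \right)} = 8 H^{2}$ ($F{\left(H \right)} = H^{2} \cdot 8 = 8 H^{2}$)
$s{\left(L,d \right)} = \frac{-774 + L}{-858 + d}$ ($s{\left(L,d \right)} = \frac{L - 774}{d - 858} = \frac{-774 + L}{-858 + d}$)
$\frac{1}{F{\left(23 \right)} + s{\left(-746,547 \right)}} = \frac{1}{8 \cdot 23^{2} + \frac{-774 - 746}{-858 + 547}} = \frac{1}{8 \cdot 529 + \frac{1}{-311} \left(-1520\right)} = \frac{1}{4232 - - \frac{1520}{311}} = \frac{1}{4232 + \frac{1520}{311}} = \frac{1}{\frac{1317672}{311}} = \frac{311}{1317672}$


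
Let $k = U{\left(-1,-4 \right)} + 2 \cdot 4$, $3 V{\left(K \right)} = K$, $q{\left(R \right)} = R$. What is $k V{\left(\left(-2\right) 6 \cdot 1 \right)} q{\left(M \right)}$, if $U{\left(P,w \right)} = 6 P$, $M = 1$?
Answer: $-8$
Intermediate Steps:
$V{\left(K \right)} = \frac{K}{3}$
$k = 2$ ($k = 6 \left(-1\right) + 2 \cdot 4 = -6 + 8 = 2$)
$k V{\left(\left(-2\right) 6 \cdot 1 \right)} q{\left(M \right)} = 2 \frac{\left(-2\right) 6 \cdot 1}{3} \cdot 1 = 2 \frac{\left(-12\right) 1}{3} \cdot 1 = 2 \cdot \frac{1}{3} \left(-12\right) 1 = 2 \left(-4\right) 1 = \left(-8\right) 1 = -8$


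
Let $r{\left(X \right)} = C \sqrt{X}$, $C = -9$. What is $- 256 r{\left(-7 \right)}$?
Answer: $2304 i \sqrt{7} \approx 6095.8 i$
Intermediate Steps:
$r{\left(X \right)} = - 9 \sqrt{X}$
$- 256 r{\left(-7 \right)} = - 256 \left(- 9 \sqrt{-7}\right) = - 256 \left(- 9 i \sqrt{7}\right) = 2304 i \sqrt{7}$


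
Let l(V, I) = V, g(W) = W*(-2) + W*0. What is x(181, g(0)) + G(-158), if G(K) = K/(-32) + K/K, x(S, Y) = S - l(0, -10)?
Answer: 2991/16 ≈ 186.94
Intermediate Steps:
g(W) = -2*W (g(W) = -2*W + 0 = -2*W)
x(S, Y) = S (x(S, Y) = S - 1*0 = S + 0 = S)
G(K) = 1 - K/32 (G(K) = K*(-1/32) + 1 = -K/32 + 1 = 1 - K/32)
x(181, g(0)) + G(-158) = 181 + (1 - 1/32*(-158)) = 181 + (1 + 79/16) = 181 + 95/16 = 2991/16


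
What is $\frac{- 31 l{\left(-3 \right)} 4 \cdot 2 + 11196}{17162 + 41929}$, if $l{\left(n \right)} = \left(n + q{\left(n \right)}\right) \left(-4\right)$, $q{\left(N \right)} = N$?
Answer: $\frac{1748}{19697} \approx 0.088745$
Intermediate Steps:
$l{\left(n \right)} = - 8 n$ ($l{\left(n \right)} = \left(n + n\right) \left(-4\right) = 2 n \left(-4\right) = - 8 n$)
$\frac{- 31 l{\left(-3 \right)} 4 \cdot 2 + 11196}{17162 + 41929} = \frac{- 31 \left(\left(-8\right) \left(-3\right)\right) 4 \cdot 2 + 11196}{17162 + 41929} = \frac{\left(-31\right) 24 \cdot 8 + 11196}{59091} = \left(\left(-744\right) 8 + 11196\right) \frac{1}{59091} = \left(-5952 + 11196\right) \frac{1}{59091} = 5244 \cdot \frac{1}{59091} = \frac{1748}{19697}$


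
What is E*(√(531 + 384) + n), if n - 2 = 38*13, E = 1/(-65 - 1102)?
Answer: -496/1167 - √915/1167 ≈ -0.45094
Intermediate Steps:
E = -1/1167 (E = 1/(-1167) = -1/1167 ≈ -0.00085690)
n = 496 (n = 2 + 38*13 = 2 + 494 = 496)
E*(√(531 + 384) + n) = -(√(531 + 384) + 496)/1167 = -(√915 + 496)/1167 = -(496 + √915)/1167 = -496/1167 - √915/1167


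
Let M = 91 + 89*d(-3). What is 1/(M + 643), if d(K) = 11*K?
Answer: -1/2203 ≈ -0.00045393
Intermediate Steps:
M = -2846 (M = 91 + 89*(11*(-3)) = 91 + 89*(-33) = 91 - 2937 = -2846)
1/(M + 643) = 1/(-2846 + 643) = 1/(-2203) = -1/2203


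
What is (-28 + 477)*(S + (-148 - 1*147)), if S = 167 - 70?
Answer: -88902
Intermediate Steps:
S = 97
(-28 + 477)*(S + (-148 - 1*147)) = (-28 + 477)*(97 + (-148 - 1*147)) = 449*(97 + (-148 - 147)) = 449*(97 - 295) = 449*(-198) = -88902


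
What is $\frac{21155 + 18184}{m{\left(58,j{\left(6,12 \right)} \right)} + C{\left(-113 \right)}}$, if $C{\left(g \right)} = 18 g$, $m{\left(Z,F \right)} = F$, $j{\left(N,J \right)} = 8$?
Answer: $- \frac{39339}{2026} \approx -19.417$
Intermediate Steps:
$\frac{21155 + 18184}{m{\left(58,j{\left(6,12 \right)} \right)} + C{\left(-113 \right)}} = \frac{21155 + 18184}{8 + 18 \left(-113\right)} = \frac{39339}{8 - 2034} = \frac{39339}{-2026} = 39339 \left(- \frac{1}{2026}\right) = - \frac{39339}{2026}$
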